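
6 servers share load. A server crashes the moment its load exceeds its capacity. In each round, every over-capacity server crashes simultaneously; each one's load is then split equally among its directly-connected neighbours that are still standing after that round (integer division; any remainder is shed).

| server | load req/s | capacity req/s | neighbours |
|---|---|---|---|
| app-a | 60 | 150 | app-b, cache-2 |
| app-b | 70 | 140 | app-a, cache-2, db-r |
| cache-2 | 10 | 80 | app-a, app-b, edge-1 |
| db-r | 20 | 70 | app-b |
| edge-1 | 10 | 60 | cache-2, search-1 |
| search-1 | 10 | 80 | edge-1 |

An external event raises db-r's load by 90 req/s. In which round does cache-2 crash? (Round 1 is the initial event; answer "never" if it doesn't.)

3

Round 1 — db-r at 110 > 70. db-r crashes.
  db-r sheds 110 req/s to app-b: 110 each.
    app-b: 70+110 = 180 > 140
Round 2 — app-b crashes.
  app-b sheds 180 req/s to app-a, cache-2: 90 each.
    app-a: 60+90 = 150 ≤ 150
    cache-2: 10+90 = 100 > 80
Round 3 — cache-2 crashes.
  cache-2 sheds 100 req/s to app-a, edge-1: 50 each.
    app-a: 150+50 = 200 > 150
    edge-1: 10+50 = 60 ≤ 60
Round 4 — app-a crashes.
  app-a sheds 200 req/s: no online neighbours, lost.
No further crashes.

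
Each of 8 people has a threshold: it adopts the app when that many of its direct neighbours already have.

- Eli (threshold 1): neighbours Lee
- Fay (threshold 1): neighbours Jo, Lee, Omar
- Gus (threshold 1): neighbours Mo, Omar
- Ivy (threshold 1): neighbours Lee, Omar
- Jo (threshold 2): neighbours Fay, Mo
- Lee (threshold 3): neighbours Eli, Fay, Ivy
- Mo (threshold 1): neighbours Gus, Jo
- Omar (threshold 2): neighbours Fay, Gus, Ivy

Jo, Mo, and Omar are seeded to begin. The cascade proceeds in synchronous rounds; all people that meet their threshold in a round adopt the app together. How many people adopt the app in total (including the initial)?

Round 1 — Jo, Mo, Omar adopt the app (initial).
Round 2 — checking thresholds:
  Fay: 2 of 3 neighbours ≥ 1, adopts the app.
  Gus: 2 of 2 neighbours ≥ 1, adopts the app.
  Ivy: 1 of 2 neighbours ≥ 1, adopts the app.
Round 3 — no new adoptions; cascade stops.

6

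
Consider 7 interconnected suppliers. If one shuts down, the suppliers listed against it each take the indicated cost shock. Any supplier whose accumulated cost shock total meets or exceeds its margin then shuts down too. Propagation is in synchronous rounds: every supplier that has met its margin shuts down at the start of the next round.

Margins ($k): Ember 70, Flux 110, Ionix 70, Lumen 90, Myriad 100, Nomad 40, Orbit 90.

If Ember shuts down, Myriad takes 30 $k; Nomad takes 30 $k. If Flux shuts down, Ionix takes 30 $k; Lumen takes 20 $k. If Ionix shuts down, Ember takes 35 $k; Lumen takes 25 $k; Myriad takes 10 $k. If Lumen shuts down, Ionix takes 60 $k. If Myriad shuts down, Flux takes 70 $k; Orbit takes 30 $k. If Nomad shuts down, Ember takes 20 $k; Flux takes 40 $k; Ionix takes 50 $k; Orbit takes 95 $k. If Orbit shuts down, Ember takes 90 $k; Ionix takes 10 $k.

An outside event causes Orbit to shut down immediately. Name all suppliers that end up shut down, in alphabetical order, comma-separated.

Round 1 — Orbit shuts down (initial).
  Ember: +90 → 90 ≥ 70
  Ionix: +10 → 10 < 70
Round 2 — Ember shuts down.
  Myriad: +30 → 30 < 100
  Nomad: +30 → 30 < 40
No further shutdowns.

Ember, Orbit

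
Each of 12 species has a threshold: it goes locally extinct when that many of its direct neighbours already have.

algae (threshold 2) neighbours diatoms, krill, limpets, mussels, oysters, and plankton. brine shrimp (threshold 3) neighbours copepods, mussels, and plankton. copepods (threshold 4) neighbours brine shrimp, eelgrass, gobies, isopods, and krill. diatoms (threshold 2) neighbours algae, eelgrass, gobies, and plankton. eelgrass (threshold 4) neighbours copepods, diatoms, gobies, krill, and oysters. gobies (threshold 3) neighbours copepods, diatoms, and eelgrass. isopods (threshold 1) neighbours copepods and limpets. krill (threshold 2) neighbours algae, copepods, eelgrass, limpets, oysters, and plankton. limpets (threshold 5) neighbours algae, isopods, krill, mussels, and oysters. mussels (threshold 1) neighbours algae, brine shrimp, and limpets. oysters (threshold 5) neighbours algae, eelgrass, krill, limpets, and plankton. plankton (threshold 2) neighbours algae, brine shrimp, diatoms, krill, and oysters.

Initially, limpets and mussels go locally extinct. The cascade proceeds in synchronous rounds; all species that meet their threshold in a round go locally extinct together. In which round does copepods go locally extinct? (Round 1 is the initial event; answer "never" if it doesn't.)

Round 1 — limpets, mussels go locally extinct (initial).
Round 2 — checking thresholds:
  algae: 2 of 6 neighbours ≥ 2, goes locally extinct.
  brine shrimp: 1 of 3 neighbours < 3, not yet.
  isopods: 1 of 2 neighbours ≥ 1, goes locally extinct.
  krill: 1 of 6 neighbours < 2, not yet.
  oysters: 1 of 5 neighbours < 5, not yet.
Round 3 — checking thresholds:
  brine shrimp: 1 of 3 neighbours < 3, not yet.
  copepods: 1 of 5 neighbours < 4, not yet.
  diatoms: 1 of 4 neighbours < 2, not yet.
  krill: 2 of 6 neighbours ≥ 2, goes locally extinct.
  oysters: 2 of 5 neighbours < 5, not yet.
  plankton: 1 of 5 neighbours < 2, not yet.
Round 4 — checking thresholds:
  brine shrimp: 1 of 3 neighbours < 3, not yet.
  copepods: 2 of 5 neighbours < 4, not yet.
  diatoms: 1 of 4 neighbours < 2, not yet.
  eelgrass: 1 of 5 neighbours < 4, not yet.
  oysters: 3 of 5 neighbours < 5, not yet.
  plankton: 2 of 5 neighbours ≥ 2, goes locally extinct.
Round 5 — checking thresholds:
  brine shrimp: 2 of 3 neighbours < 3, not yet.
  copepods: 2 of 5 neighbours < 4, not yet.
  diatoms: 2 of 4 neighbours ≥ 2, goes locally extinct.
  eelgrass: 1 of 5 neighbours < 4, not yet.
  oysters: 4 of 5 neighbours < 5, not yet.
Round 6 — no new extinctions; cascade stops.

never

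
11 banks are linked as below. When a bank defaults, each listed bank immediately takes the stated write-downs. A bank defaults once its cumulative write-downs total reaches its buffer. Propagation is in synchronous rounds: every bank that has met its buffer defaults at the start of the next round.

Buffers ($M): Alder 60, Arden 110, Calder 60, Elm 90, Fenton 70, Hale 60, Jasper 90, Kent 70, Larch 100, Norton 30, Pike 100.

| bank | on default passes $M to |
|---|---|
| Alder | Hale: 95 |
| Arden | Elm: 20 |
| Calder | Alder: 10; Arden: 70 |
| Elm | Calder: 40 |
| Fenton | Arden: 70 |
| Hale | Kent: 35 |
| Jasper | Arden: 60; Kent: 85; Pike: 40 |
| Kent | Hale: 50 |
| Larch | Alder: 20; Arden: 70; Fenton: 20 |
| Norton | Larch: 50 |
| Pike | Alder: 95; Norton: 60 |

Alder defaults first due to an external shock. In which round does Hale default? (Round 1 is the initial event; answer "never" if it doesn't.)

2

Round 1 — Alder defaults (initial).
  Hale: +95 → 95 ≥ 60
Round 2 — Hale defaults.
  Kent: +35 → 35 < 70
No further defaults.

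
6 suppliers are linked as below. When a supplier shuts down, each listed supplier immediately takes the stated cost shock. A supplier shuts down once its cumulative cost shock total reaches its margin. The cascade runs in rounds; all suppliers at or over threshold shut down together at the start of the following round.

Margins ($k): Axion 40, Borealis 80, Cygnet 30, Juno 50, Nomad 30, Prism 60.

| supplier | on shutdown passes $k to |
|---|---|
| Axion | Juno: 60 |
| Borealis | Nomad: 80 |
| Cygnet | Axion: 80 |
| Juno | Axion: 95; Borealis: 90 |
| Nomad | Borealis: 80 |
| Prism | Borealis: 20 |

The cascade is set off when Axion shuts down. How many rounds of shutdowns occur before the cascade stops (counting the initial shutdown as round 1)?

4

Round 1 — Axion shuts down (initial).
  Juno: +60 → 60 ≥ 50
Round 2 — Juno shuts down.
  Borealis: +90 → 90 ≥ 80
Round 3 — Borealis shuts down.
  Nomad: +80 → 80 ≥ 30
Round 4 — Nomad shuts down.
No further shutdowns.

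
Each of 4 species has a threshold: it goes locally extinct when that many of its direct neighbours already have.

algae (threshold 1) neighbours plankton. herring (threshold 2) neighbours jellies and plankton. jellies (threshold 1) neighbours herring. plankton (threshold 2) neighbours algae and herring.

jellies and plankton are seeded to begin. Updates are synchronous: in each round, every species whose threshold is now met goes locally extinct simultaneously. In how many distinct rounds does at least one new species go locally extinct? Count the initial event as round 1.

2

Round 1 — jellies, plankton go locally extinct (initial).
Round 2 — checking thresholds:
  algae: 1 of 1 neighbours ≥ 1, goes locally extinct.
  herring: 2 of 2 neighbours ≥ 2, goes locally extinct.
Round 3 — no new extinctions; cascade stops.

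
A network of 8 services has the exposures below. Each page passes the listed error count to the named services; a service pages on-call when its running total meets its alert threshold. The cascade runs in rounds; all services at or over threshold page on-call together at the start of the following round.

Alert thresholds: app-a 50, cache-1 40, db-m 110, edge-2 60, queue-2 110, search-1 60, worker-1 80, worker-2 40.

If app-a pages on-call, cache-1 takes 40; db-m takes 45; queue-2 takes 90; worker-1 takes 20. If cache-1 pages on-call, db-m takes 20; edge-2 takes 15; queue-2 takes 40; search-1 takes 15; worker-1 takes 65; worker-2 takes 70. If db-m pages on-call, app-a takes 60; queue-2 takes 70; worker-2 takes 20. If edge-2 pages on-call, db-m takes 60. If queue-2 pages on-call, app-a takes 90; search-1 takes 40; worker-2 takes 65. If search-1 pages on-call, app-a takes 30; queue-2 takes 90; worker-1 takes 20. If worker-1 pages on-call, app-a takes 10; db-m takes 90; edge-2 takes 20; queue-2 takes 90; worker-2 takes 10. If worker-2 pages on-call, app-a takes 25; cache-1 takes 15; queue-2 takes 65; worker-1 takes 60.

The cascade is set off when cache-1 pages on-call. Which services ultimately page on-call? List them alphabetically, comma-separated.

app-a, cache-1, db-m, queue-2, worker-1, worker-2

Round 1 — cache-1 pages on-call (initial).
  db-m: +20 → 20 < 110
  edge-2: +15 → 15 < 60
  queue-2: +40 → 40 < 110
  search-1: +15 → 15 < 60
  worker-1: +65 → 65 < 80
  worker-2: +70 → 70 ≥ 40
Round 2 — worker-2 pages on-call.
  app-a: +25 → 25 < 50
  queue-2: +65 → 105 < 110
  worker-1: +60 → 125 ≥ 80
Round 3 — worker-1 pages on-call.
  app-a: +10 → 35 < 50
  db-m: +90 → 110 ≥ 110
  edge-2: +20 → 35 < 60
  queue-2: +90 → 195 ≥ 110
Round 4 — db-m, queue-2 page on-call.
  app-a: +60+90 → 185 ≥ 50
  search-1: +40 → 55 < 60
Round 5 — app-a pages on-call.
No further pages.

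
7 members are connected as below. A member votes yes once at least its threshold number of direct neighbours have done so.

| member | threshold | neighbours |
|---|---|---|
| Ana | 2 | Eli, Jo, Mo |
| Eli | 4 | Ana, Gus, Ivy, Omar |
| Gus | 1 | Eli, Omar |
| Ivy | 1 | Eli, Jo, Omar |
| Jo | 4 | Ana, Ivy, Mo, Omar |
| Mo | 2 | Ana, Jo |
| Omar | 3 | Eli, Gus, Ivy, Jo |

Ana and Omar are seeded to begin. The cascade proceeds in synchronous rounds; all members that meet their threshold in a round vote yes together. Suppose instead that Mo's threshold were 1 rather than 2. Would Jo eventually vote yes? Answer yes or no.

yes

With Mo's threshold at 1:
Round 1 — Ana, Omar vote yes (initial).
Round 2 — checking thresholds:
  Eli: 2 of 4 neighbours < 4, below threshold.
  Gus: 1 of 2 neighbours ≥ 1, votes yes.
  Ivy: 1 of 3 neighbours ≥ 1, votes yes.
  Jo: 2 of 4 neighbours < 4, below threshold.
  Mo: 1 of 2 neighbours ≥ 1, votes yes.
Round 3 — checking thresholds:
  Eli: 4 of 4 neighbours ≥ 4, votes yes.
  Jo: 4 of 4 neighbours ≥ 4, votes yes.
Round 4 — no new yes votes; cascade stops.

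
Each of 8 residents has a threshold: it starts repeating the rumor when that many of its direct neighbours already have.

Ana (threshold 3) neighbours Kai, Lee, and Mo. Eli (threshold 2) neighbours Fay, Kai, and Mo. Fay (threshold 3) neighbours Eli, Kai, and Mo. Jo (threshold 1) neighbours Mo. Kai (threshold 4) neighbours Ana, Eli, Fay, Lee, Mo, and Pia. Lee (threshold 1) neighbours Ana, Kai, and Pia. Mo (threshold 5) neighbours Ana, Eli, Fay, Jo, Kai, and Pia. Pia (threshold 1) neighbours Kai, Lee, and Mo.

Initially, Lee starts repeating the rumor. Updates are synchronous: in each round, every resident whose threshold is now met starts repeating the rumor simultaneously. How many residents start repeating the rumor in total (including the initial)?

Round 1 — Lee starts repeating the rumor (initial).
Round 2 — checking thresholds:
  Ana: 1 of 3 neighbours < 3, not yet.
  Kai: 1 of 6 neighbours < 4, not yet.
  Pia: 1 of 3 neighbours ≥ 1, starts repeating the rumor.
Round 3 — no new spreads; cascade stops.

2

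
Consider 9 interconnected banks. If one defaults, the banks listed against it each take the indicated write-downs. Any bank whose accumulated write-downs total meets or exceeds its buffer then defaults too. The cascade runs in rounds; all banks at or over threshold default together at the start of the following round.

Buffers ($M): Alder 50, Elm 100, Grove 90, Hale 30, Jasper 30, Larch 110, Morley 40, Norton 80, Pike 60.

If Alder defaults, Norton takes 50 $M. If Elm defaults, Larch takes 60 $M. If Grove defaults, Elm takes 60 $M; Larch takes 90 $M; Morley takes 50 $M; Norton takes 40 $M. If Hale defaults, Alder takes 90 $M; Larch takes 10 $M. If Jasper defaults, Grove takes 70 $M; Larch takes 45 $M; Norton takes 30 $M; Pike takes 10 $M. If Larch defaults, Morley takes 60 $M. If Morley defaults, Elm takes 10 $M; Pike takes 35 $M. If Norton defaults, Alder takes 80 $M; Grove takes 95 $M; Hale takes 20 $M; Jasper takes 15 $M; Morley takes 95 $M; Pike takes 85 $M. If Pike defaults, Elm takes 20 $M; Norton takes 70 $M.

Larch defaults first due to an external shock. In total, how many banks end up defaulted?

Round 1 — Larch defaults (initial).
  Morley: +60 → 60 ≥ 40
Round 2 — Morley defaults.
  Elm: +10 → 10 < 100
  Pike: +35 → 35 < 60
No further defaults.

2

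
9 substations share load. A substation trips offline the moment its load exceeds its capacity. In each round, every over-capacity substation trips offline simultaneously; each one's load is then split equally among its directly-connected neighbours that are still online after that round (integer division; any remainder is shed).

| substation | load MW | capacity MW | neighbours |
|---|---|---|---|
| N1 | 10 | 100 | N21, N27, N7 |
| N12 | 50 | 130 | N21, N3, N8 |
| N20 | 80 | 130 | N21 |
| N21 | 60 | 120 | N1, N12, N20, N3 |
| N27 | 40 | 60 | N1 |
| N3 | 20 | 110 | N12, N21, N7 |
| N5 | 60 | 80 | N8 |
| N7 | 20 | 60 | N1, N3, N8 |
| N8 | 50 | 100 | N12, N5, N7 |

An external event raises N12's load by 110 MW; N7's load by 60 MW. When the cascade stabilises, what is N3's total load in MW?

Round 1 — N12 at 160 > 130; N7 at 80 > 60. N12, N7 trip offline.
  N12 sheds 160 MW to N21, N3, N8: 53 each (1 lost).
    N21: 60+53 = 113 ≤ 120
    N3: 20+53 = 73 ≤ 110
    N8: 50+53 = 103 > 100
  N7 sheds 80 MW to N1, N3, N8: 26 each (2 lost).
    N1: 10+26 = 36 ≤ 100
    N3: 73+26 = 99 ≤ 110
    N8: 103+26 = 129 > 100
Round 2 — N8 trips offline.
  N8 sheds 129 MW to N5: 129 each.
    N5: 60+129 = 189 > 80
Round 3 — N5 trips offline.
  N5 sheds 189 MW: no online neighbours, lost.
No further trips.

99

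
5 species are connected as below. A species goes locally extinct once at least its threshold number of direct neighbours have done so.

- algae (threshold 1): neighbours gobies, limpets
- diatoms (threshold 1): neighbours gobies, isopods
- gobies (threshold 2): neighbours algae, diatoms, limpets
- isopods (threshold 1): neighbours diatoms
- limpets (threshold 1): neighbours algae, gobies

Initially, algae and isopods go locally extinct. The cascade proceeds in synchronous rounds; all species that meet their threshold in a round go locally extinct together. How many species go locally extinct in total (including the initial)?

5

Round 1 — algae, isopods go locally extinct (initial).
Round 2 — checking thresholds:
  diatoms: 1 of 2 neighbours ≥ 1, goes locally extinct.
  gobies: 1 of 3 neighbours < 2, below threshold.
  limpets: 1 of 2 neighbours ≥ 1, goes locally extinct.
Round 3 — checking thresholds:
  gobies: 3 of 3 neighbours ≥ 2, goes locally extinct.
Round 4 — no new extinctions; cascade stops.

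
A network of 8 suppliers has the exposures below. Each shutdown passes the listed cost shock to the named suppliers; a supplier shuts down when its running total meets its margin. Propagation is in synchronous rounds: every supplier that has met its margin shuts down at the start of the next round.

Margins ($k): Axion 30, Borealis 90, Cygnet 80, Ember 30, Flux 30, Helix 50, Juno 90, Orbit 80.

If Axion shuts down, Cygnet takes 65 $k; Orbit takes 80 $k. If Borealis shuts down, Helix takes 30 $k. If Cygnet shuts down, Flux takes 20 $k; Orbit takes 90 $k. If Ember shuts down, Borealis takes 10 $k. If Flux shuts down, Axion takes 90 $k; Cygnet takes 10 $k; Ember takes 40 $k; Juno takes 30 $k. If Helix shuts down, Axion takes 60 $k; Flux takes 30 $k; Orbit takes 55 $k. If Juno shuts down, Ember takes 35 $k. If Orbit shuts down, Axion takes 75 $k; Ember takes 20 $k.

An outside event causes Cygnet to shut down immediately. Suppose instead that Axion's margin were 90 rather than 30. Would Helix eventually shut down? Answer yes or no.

With Axion's margin at 90:
Round 1 — Cygnet shuts down (initial).
  Flux: +20 → 20 < 30
  Orbit: +90 → 90 ≥ 80
Round 2 — Orbit shuts down.
  Axion: +75 → 75 < 90
  Ember: +20 → 20 < 30
No further shutdowns.

no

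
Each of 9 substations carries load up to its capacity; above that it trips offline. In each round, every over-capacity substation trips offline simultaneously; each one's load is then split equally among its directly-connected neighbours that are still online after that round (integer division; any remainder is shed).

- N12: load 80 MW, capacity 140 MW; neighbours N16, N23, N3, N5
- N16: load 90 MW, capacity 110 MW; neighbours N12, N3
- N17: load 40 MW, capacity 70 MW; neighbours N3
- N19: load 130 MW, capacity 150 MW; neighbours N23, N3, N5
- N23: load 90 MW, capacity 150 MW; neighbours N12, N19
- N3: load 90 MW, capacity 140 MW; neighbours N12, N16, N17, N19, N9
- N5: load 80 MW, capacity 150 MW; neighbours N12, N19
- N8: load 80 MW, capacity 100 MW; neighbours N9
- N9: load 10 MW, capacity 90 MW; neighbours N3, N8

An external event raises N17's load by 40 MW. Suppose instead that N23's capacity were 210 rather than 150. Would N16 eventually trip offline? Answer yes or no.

With N23's capacity at 210:
Round 1 — N17 at 80 > 70. N17 trips offline.
  N17 sheds 80 MW to N3: 80 each.
    N3: 90+80 = 170 > 140
Round 2 — N3 trips offline.
  N3 sheds 170 MW to N12, N16, N19, N9: 42 each (2 lost).
    N12: 80+42 = 122 ≤ 140
    N16: 90+42 = 132 > 110
    N19: 130+42 = 172 > 150
    N9: 10+42 = 52 ≤ 90
Round 3 — N16, N19 trip offline.
  N16 sheds 132 MW to N12: 132 each.
    N12: 122+132 = 254 > 140
  N19 sheds 172 MW to N23, N5: 86 each.
    N23: 90+86 = 176 ≤ 210
    N5: 80+86 = 166 > 150
Round 4 — N12, N5 trip offline.
  N12 sheds 254 MW to N23: 254 each.
    N23: 176+254 = 430 > 210
  N5 sheds 166 MW: no online neighbours, lost.
Round 5 — N23 trips offline.
  N23 sheds 430 MW: no online neighbours, lost.
No further trips.

yes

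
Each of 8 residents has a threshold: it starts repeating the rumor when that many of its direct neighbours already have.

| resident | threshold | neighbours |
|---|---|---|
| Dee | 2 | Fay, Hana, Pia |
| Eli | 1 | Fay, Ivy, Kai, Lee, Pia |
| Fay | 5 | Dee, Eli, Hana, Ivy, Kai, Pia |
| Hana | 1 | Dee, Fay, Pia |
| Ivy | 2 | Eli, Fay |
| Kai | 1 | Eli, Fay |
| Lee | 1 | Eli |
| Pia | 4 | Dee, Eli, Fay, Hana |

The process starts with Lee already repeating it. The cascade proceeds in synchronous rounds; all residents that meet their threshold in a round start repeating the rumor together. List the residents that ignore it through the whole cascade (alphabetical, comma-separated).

Round 1 — Lee starts repeating the rumor (initial).
Round 2 — checking thresholds:
  Eli: 1 of 5 neighbours ≥ 1, starts repeating the rumor.
Round 3 — checking thresholds:
  Fay: 1 of 6 neighbours < 5, not yet.
  Ivy: 1 of 2 neighbours < 2, not yet.
  Kai: 1 of 2 neighbours ≥ 1, starts repeating the rumor.
  Pia: 1 of 4 neighbours < 4, not yet.
Round 4 — no new spreads; cascade stops.

Dee, Fay, Hana, Ivy, Pia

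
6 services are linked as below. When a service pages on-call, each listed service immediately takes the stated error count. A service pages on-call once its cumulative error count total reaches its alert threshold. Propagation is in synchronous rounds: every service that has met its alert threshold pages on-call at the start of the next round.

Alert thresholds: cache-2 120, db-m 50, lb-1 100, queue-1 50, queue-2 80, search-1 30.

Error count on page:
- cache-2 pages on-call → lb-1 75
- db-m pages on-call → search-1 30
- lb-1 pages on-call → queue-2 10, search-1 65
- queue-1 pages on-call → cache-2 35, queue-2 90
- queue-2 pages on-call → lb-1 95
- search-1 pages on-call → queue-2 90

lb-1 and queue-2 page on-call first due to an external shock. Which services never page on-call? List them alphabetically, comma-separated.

Round 1 — lb-1, queue-2 page on-call (initial).
  search-1: +65 → 65 ≥ 30
Round 2 — search-1 pages on-call.
No further pages.

cache-2, db-m, queue-1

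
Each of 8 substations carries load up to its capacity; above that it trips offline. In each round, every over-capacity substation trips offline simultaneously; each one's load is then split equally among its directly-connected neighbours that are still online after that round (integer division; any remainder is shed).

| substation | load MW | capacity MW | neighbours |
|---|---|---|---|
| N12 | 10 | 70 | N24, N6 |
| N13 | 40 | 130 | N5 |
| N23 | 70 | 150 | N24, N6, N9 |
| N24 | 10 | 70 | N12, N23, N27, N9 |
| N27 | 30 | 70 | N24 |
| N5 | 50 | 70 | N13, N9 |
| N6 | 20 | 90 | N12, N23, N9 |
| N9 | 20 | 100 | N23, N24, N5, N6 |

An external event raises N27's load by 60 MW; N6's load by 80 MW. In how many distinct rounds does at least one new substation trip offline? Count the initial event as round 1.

Round 1 — N27 at 90 > 70; N6 at 100 > 90. N27, N6 trip offline.
  N27 sheds 90 MW to N24: 90 each.
    N24: 10+90 = 100 > 70
  N6 sheds 100 MW to N12, N23, N9: 33 each (1 lost).
    N12: 10+33 = 43 ≤ 70
    N23: 70+33 = 103 ≤ 150
    N9: 20+33 = 53 ≤ 100
Round 2 — N24 trips offline.
  N24 sheds 100 MW to N12, N23, N9: 33 each (1 lost).
    N12: 43+33 = 76 > 70
    N23: 103+33 = 136 ≤ 150
    N9: 53+33 = 86 ≤ 100
Round 3 — N12 trips offline.
  N12 sheds 76 MW: no online neighbours, lost.
No further trips.

3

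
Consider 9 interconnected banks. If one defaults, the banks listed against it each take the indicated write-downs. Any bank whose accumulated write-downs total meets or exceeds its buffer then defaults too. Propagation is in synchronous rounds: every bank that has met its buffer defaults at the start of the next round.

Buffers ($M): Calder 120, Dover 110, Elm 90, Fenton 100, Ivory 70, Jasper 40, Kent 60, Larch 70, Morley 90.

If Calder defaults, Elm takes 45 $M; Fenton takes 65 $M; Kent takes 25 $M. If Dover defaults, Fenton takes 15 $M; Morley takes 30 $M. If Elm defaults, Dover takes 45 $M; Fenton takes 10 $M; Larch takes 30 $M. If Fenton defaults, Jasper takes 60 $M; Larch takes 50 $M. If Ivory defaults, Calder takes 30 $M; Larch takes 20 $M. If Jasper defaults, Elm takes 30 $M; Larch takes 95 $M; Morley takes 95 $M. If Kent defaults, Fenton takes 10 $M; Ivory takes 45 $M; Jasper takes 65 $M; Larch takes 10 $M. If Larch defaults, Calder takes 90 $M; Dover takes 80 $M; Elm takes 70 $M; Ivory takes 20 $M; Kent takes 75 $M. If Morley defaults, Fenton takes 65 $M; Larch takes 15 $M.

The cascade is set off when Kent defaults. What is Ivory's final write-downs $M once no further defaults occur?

Round 1 — Kent defaults (initial).
  Fenton: +10 → 10 < 100
  Ivory: +45 → 45 < 70
  Jasper: +65 → 65 ≥ 40
  Larch: +10 → 10 < 70
Round 2 — Jasper defaults.
  Elm: +30 → 30 < 90
  Larch: +95 → 105 ≥ 70
  Morley: +95 → 95 ≥ 90
Round 3 — Larch, Morley default.
  Calder: +90 → 90 < 120
  Dover: +80 → 80 < 110
  Elm: +70 → 100 ≥ 90
  Fenton: +65 → 75 < 100
  Ivory: +20 → 65 < 70
Round 4 — Elm defaults.
  Dover: +45 → 125 ≥ 110
  Fenton: +10 → 85 < 100
Round 5 — Dover defaults.
  Fenton: +15 → 100 ≥ 100
Round 6 — Fenton defaults.
No further defaults.

65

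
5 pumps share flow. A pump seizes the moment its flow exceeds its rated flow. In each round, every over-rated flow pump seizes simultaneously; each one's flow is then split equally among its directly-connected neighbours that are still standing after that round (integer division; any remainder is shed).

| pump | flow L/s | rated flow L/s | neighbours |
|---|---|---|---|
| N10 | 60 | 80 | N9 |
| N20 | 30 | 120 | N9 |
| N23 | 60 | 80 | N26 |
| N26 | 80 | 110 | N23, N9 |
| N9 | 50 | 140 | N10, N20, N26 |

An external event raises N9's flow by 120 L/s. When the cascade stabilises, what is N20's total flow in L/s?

86

Round 1 — N9 at 170 > 140. N9 seizes.
  N9 sheds 170 L/s to N10, N20, N26: 56 each (2 lost).
    N10: 60+56 = 116 > 80
    N20: 30+56 = 86 ≤ 120
    N26: 80+56 = 136 > 110
Round 2 — N10, N26 seize.
  N10 sheds 116 L/s: no online neighbours, lost.
  N26 sheds 136 L/s to N23: 136 each.
    N23: 60+136 = 196 > 80
Round 3 — N23 seizes.
  N23 sheds 196 L/s: no online neighbours, lost.
No further seizures.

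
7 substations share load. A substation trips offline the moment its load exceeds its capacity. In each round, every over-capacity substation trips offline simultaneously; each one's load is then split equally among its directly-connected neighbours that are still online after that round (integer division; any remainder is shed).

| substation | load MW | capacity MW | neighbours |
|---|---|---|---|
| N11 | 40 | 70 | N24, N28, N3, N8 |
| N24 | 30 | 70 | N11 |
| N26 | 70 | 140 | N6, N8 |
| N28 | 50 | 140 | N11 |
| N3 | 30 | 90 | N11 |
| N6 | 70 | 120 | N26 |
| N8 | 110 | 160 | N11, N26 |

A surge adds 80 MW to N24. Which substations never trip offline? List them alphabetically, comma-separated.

N26, N28, N3, N6, N8

Round 1 — N24 at 110 > 70. N24 trips offline.
  N24 sheds 110 MW to N11: 110 each.
    N11: 40+110 = 150 > 70
Round 2 — N11 trips offline.
  N11 sheds 150 MW to N28, N3, N8: 50 each.
    N28: 50+50 = 100 ≤ 140
    N3: 30+50 = 80 ≤ 90
    N8: 110+50 = 160 ≤ 160
No further trips.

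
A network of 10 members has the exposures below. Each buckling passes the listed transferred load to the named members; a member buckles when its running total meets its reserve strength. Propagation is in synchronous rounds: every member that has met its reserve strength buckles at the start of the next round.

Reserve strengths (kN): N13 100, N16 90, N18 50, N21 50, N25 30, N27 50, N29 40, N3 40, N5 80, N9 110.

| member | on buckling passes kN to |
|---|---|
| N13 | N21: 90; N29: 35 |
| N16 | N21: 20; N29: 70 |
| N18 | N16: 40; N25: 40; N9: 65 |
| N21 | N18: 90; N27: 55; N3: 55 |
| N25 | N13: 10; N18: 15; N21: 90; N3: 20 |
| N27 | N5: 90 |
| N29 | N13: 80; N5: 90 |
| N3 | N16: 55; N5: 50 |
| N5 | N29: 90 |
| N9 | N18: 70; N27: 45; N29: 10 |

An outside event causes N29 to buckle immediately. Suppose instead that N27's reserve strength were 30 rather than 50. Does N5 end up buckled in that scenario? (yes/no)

yes

With N27's reserve strength at 30:
Round 1 — N29 buckles (initial).
  N13: +80 → 80 < 100
  N5: +90 → 90 ≥ 80
Round 2 — N5 buckles.
No further bucklings.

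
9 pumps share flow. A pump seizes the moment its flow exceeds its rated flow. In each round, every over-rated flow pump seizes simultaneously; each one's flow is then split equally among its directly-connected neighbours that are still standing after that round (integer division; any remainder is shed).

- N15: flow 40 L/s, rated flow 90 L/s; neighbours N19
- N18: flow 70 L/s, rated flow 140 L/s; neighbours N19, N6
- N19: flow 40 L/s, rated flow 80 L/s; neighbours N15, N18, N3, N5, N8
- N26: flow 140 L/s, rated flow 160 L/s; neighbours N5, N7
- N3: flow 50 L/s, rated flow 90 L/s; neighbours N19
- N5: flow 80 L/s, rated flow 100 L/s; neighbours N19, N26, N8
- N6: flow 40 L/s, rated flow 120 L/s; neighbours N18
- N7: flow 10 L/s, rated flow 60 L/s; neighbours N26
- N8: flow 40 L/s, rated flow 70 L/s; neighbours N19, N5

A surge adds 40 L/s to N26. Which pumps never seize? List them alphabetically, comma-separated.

N15, N18, N6

Round 1 — N26 at 180 > 160. N26 seizes.
  N26 sheds 180 L/s to N5, N7: 90 each.
    N5: 80+90 = 170 > 100
    N7: 10+90 = 100 > 60
Round 2 — N5, N7 seize.
  N5 sheds 170 L/s to N19, N8: 85 each.
    N19: 40+85 = 125 > 80
    N8: 40+85 = 125 > 70
  N7 sheds 100 L/s: no online neighbours, lost.
Round 3 — N19, N8 seize.
  N19 sheds 125 L/s to N15, N18, N3: 41 each (2 lost).
    N15: 40+41 = 81 ≤ 90
    N18: 70+41 = 111 ≤ 140
    N3: 50+41 = 91 > 90
  N8 sheds 125 L/s: no online neighbours, lost.
Round 4 — N3 seizes.
  N3 sheds 91 L/s: no online neighbours, lost.
No further seizures.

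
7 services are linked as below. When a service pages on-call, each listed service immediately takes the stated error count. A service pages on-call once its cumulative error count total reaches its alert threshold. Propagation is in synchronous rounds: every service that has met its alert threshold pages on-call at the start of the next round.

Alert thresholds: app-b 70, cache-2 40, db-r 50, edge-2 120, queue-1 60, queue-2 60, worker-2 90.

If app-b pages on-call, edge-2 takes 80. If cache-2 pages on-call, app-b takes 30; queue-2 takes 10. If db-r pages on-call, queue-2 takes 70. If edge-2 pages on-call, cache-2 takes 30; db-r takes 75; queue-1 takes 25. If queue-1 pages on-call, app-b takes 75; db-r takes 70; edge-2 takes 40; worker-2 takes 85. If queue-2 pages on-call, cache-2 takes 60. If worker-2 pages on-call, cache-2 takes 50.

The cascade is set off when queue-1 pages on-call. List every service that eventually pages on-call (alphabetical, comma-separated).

app-b, cache-2, db-r, edge-2, queue-1, queue-2

Round 1 — queue-1 pages on-call (initial).
  app-b: +75 → 75 ≥ 70
  db-r: +70 → 70 ≥ 50
  edge-2: +40 → 40 < 120
  worker-2: +85 → 85 < 90
Round 2 — app-b, db-r page on-call.
  edge-2: +80 → 120 ≥ 120
  queue-2: +70 → 70 ≥ 60
Round 3 — edge-2, queue-2 page on-call.
  cache-2: +30+60 → 90 ≥ 40
Round 4 — cache-2 pages on-call.
No further pages.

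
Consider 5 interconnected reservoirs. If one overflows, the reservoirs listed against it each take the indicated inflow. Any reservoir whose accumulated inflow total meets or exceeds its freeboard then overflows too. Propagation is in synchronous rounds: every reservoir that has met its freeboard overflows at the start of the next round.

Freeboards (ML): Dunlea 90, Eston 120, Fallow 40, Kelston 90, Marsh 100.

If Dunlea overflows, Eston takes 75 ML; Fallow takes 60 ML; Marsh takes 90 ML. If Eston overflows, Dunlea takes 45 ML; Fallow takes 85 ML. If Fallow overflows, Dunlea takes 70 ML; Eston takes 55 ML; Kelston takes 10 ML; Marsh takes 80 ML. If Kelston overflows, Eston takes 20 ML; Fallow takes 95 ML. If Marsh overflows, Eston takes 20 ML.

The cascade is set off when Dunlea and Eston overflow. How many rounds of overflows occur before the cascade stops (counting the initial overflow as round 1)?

Round 1 — Dunlea, Eston overflow (initial).
  Fallow: +60+85 → 145 ≥ 40
  Marsh: +90 → 90 < 100
Round 2 — Fallow overflows.
  Kelston: +10 → 10 < 90
  Marsh: +80 → 170 ≥ 100
Round 3 — Marsh overflows.
No further overflows.

3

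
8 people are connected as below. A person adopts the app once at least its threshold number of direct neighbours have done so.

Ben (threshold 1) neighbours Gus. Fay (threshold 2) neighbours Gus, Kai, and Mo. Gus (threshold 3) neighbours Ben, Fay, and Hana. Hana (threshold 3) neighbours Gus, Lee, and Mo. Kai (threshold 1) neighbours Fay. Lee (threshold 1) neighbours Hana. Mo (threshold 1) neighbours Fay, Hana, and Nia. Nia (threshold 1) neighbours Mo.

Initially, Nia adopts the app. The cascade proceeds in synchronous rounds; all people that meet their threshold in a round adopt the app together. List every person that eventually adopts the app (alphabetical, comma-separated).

Round 1 — Nia adopts the app (initial).
Round 2 — checking thresholds:
  Mo: 1 of 3 neighbours ≥ 1, adopts the app.
Round 3 — no new adoptions; cascade stops.

Mo, Nia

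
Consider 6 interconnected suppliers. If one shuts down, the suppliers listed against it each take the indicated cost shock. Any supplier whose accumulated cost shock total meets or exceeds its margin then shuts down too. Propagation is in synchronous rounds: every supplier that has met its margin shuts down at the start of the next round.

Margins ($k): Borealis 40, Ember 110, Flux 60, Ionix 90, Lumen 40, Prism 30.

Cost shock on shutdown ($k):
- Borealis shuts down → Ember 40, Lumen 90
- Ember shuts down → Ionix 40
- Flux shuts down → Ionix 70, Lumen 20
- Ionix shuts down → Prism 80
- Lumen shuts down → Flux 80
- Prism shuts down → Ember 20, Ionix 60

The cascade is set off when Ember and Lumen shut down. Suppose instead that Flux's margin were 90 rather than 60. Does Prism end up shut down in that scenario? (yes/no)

no

With Flux's margin at 90:
Round 1 — Ember, Lumen shut down (initial).
  Flux: +80 → 80 < 90
  Ionix: +40 → 40 < 90
No further shutdowns.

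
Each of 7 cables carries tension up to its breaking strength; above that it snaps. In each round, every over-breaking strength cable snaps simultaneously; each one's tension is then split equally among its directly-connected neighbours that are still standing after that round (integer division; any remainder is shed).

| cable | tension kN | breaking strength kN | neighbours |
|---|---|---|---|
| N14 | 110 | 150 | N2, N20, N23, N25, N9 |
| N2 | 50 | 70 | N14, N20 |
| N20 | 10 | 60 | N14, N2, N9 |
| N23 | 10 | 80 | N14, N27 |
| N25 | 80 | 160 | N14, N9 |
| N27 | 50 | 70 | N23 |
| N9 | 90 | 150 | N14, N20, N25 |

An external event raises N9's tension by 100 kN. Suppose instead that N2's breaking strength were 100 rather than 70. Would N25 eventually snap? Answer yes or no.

With N2's breaking strength at 100:
Round 1 — N9 at 190 > 150. N9 snaps.
  N9 sheds 190 kN to N14, N20, N25: 63 each (1 lost).
    N14: 110+63 = 173 > 150
    N20: 10+63 = 73 > 60
    N25: 80+63 = 143 ≤ 160
Round 2 — N14, N20 snap.
  N14 sheds 173 kN to N2, N23, N25: 57 each (2 lost).
    N2: 50+57 = 107 > 100
    N23: 10+57 = 67 ≤ 80
    N25: 143+57 = 200 > 160
  N20 sheds 73 kN to N2: 73 each.
    N2: 107+73 = 180 > 100
Round 3 — N2, N25 snap.
  N2 sheds 180 kN: no online neighbours, lost.
  N25 sheds 200 kN: no online neighbours, lost.
No further breaks.

yes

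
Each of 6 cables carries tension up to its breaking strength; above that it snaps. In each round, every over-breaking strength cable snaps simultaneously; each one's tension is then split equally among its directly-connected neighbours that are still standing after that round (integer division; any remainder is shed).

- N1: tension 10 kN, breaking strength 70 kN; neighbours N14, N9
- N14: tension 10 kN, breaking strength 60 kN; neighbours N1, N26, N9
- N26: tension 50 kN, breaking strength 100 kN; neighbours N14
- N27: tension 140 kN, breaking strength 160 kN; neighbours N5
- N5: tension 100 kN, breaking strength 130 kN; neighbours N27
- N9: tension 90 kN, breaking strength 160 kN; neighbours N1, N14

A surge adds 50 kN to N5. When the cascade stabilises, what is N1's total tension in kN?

10

Round 1 — N5 at 150 > 130. N5 snaps.
  N5 sheds 150 kN to N27: 150 each.
    N27: 140+150 = 290 > 160
Round 2 — N27 snaps.
  N27 sheds 290 kN: no online neighbours, lost.
No further breaks.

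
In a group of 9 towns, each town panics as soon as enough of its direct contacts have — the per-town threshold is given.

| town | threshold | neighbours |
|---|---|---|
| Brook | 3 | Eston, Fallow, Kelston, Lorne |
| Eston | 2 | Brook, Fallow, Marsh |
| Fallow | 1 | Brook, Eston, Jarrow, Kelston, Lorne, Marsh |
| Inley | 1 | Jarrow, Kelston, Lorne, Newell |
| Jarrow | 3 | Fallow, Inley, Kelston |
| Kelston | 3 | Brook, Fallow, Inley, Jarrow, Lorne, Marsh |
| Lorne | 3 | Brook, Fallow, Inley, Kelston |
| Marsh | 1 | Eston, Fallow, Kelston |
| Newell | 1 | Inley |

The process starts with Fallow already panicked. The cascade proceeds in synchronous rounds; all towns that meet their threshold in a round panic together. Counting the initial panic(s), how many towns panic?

3

Round 1 — Fallow panics (initial).
Round 2 — checking thresholds:
  Brook: 1 of 4 neighbours < 3, not yet.
  Eston: 1 of 3 neighbours < 2, not yet.
  Jarrow: 1 of 3 neighbours < 3, not yet.
  Kelston: 1 of 6 neighbours < 3, not yet.
  Lorne: 1 of 4 neighbours < 3, not yet.
  Marsh: 1 of 3 neighbours ≥ 1, panics.
Round 3 — checking thresholds:
  Brook: 1 of 4 neighbours < 3, not yet.
  Eston: 2 of 3 neighbours ≥ 2, panics.
  Jarrow: 1 of 3 neighbours < 3, not yet.
  Kelston: 2 of 6 neighbours < 3, not yet.
  Lorne: 1 of 4 neighbours < 3, not yet.
Round 4 — no new panics; cascade stops.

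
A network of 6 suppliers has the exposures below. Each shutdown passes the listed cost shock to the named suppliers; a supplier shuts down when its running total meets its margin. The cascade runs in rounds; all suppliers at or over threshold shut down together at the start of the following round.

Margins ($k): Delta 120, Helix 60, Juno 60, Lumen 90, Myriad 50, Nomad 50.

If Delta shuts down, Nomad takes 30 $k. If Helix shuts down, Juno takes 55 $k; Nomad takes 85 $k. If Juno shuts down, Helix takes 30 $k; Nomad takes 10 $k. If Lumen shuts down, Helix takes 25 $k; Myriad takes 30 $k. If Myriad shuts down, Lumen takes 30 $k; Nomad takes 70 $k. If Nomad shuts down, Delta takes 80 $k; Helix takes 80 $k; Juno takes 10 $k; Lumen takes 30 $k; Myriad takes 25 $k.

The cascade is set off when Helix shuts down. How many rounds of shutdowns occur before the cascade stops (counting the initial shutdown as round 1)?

3

Round 1 — Helix shuts down (initial).
  Juno: +55 → 55 < 60
  Nomad: +85 → 85 ≥ 50
Round 2 — Nomad shuts down.
  Delta: +80 → 80 < 120
  Juno: +10 → 65 ≥ 60
  Lumen: +30 → 30 < 90
  Myriad: +25 → 25 < 50
Round 3 — Juno shuts down.
No further shutdowns.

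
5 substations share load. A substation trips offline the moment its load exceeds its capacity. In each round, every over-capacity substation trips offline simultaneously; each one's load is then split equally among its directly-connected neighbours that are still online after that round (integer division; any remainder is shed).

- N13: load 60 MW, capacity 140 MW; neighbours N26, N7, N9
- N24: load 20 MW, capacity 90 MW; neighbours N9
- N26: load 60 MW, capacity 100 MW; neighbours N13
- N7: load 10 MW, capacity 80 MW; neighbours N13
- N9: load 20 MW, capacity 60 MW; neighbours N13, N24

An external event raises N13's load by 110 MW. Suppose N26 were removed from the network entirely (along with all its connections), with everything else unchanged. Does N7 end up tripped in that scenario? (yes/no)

With N26 removed:
Round 1 — N13 at 170 > 140. N13 trips offline.
  N13 sheds 170 MW to N7, N9: 85 each.
    N7: 10+85 = 95 > 80
    N9: 20+85 = 105 > 60
Round 2 — N7, N9 trip offline.
  N7 sheds 95 MW: no online neighbours, lost.
  N9 sheds 105 MW to N24: 105 each.
    N24: 20+105 = 125 > 90
Round 3 — N24 trips offline.
  N24 sheds 125 MW: no online neighbours, lost.
No further trips.

yes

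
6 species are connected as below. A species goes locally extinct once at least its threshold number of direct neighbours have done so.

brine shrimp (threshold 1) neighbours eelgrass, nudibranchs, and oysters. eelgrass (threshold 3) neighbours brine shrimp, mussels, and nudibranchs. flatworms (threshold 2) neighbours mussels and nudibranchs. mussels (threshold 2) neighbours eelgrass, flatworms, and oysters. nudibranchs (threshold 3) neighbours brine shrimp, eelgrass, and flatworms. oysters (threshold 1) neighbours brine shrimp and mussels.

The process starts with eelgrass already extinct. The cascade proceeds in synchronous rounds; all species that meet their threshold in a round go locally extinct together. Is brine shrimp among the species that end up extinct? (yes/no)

yes

Round 1 — eelgrass goes locally extinct (initial).
Round 2 — checking thresholds:
  brine shrimp: 1 of 3 neighbours ≥ 1, goes locally extinct.
  mussels: 1 of 3 neighbours < 2, not yet.
  nudibranchs: 1 of 3 neighbours < 3, not yet.
Round 3 — checking thresholds:
  mussels: 1 of 3 neighbours < 2, not yet.
  nudibranchs: 2 of 3 neighbours < 3, not yet.
  oysters: 1 of 2 neighbours ≥ 1, goes locally extinct.
Round 4 — checking thresholds:
  mussels: 2 of 3 neighbours ≥ 2, goes locally extinct.
  nudibranchs: 2 of 3 neighbours < 3, not yet.
Round 5 — no new extinctions; cascade stops.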